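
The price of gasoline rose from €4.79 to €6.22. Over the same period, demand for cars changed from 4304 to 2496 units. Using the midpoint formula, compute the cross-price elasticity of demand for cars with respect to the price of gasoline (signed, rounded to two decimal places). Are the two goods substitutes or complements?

-2.05; complements

%ΔQ_{cars} = (2496 − 4304)/avg = -1808/3400 = -0.531764…
%ΔP_{gasoline} = (6.22 − 4.79)/avg = 1.43/5.505 = 0.259763…
E_cross = (-1808/3400) / (1.43/5.505) = -2.0471…
E_cross < 0 ⇒ the goods are complements.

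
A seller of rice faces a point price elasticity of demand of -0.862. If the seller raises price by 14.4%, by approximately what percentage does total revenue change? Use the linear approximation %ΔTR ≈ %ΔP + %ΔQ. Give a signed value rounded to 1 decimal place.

%ΔQ ≈ Ed × %ΔP = (-0.862) × (+14.4%) = -12.4128%
%ΔTR ≈ %ΔP + %ΔQ = (+14.4%) + (-12.4128%) = +1.9872%

+2.0%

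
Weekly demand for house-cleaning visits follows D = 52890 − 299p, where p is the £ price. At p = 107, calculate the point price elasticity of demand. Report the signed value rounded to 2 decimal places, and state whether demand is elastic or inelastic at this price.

dD/dp = −299. At p = 107, D = 52890 − 299(107) = 20897.
Ed = (dD/dp)·(p/D) = −299 × (107/20897) = -1.5309…
|Ed| = 1.53 > 1, so demand is elastic.

-1.53; elastic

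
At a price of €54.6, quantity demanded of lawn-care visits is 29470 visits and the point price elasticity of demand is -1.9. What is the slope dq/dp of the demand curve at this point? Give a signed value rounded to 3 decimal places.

Ed = (dq/dp)·(p/q) ⇒ dq/dp = Ed·q/p = (-1.9)·29470/54.6 = -1025.51282…

-1025.513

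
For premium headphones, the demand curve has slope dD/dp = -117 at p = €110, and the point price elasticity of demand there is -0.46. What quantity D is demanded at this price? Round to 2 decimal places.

27978.26

Ed = (dD/dp)·(p/D) ⇒ D = (dD/dp)·p/Ed = (-117)·110/(-0.46) = 27978.2608…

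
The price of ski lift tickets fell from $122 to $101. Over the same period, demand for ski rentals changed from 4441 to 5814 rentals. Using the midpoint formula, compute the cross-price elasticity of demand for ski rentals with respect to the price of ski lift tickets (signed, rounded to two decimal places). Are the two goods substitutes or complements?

%ΔQ_{ski rentals} = (5814 − 4441)/avg = 1373/5127.5 = 0.267771…
%ΔP_{ski lift tickets} = (101 − 122)/avg = -21/111.5 = -0.188340…
E_cross = (1373/5127.5) / (-21/111.5) = -1.4217…
E_cross < 0 ⇒ the goods are complements.

-1.42; complements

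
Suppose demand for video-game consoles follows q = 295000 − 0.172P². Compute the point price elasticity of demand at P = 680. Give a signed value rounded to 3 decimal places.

dq/dP = −2·0.172·P = -233.92. At P = 680, q = 215467.2.
Ed = (dq/dP)·(P/q) = (-233.92) × (680/215467.2) = -0.73823…

-0.738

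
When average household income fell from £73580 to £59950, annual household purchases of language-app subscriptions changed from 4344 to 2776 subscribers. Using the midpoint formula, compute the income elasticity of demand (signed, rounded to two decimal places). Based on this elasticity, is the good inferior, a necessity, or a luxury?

2.16; luxury

%ΔQ = (2776 − 4344)/[( 4344 + 2776)/2] = -1568/3560 = -0.440449…
%ΔIncome = (59950 − 73580)/[( 73580 + 59950)/2] = -13630/66765 = -0.204148…
E_income = (-1568/3560) / (-13630/66765) = 2.1574…
E_income > 1 ⇒ normal good, luxury.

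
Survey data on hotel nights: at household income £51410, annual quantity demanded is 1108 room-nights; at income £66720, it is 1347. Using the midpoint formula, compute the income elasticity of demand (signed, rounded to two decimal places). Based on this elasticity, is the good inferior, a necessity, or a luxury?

%ΔQ = (1347 − 1108)/[( 1108 + 1347)/2] = 239/1227.5 = 0.194704…
%ΔIncome = (66720 − 51410)/[( 51410 + 66720)/2] = 15310/59065 = 0.259205…
E_income = (239/1227.5) / (15310/59065) = 0.7511…
0 < E_income < 1 ⇒ normal good, necessity.

0.75; necessity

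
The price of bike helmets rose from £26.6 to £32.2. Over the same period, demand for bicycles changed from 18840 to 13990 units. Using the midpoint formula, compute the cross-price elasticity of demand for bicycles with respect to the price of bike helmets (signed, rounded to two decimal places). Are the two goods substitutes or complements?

%ΔQ_{bicycles} = (13990 − 18840)/avg = -4850/16415 = -0.295461…
%ΔP_{bike helmets} = (32.2 − 26.6)/avg = 5.6/29.4 = 0.190476…
E_cross = (-4850/16415) / (5.6/29.4) = -1.5511…
E_cross < 0 ⇒ the goods are complements.

-1.55; complements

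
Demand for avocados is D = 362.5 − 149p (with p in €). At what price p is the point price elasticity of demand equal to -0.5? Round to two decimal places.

Ed = −149p/(362.5 − 149p). Set this equal to -0.5:
149p = 0.5·(362.5 − 149p) ⇒ 149p(1 + 0.5) = 0.5·362.5
p = 0.5·362.5 / (149·1.5) = 0.8109…

0.81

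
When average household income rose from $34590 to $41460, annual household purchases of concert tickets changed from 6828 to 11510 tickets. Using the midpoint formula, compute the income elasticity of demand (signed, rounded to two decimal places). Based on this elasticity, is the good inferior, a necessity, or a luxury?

%ΔQ = (11510 − 6828)/[( 6828 + 11510)/2] = 4682/9169 = 0.510633…
%ΔIncome = (41460 − 34590)/[( 34590 + 41460)/2] = 6870/38025 = 0.180670…
E_income = (4682/9169) / (6870/38025) = 2.8263…
E_income > 1 ⇒ normal good, luxury.

2.83; luxury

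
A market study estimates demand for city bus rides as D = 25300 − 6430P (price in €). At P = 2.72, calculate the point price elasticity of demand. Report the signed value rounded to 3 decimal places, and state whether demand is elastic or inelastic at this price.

dD/dP = −6430. At P = 2.72, D = 25300 − 6430(2.72) = 7810.4.
Ed = (dD/dP)·(P/D) = −6430 × (2.72/7810.4) = -2.23927…
|Ed| = 2.239 > 1, so demand is elastic.

-2.239; elastic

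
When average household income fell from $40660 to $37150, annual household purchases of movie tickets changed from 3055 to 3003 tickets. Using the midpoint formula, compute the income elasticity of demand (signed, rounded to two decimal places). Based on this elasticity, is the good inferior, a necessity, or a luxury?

0.19; necessity

%ΔQ = (3003 − 3055)/[( 3055 + 3003)/2] = -52/3029 = -0.017167…
%ΔIncome = (37150 − 40660)/[( 40660 + 37150)/2] = -3510/38905 = -0.090219…
E_income = (-52/3029) / (-3510/38905) = 0.1902…
0 < E_income < 1 ⇒ normal good, necessity.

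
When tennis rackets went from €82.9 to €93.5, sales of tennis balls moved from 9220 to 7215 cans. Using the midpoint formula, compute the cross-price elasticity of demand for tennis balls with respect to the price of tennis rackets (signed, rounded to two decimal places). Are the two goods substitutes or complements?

%ΔQ_{tennis balls} = (7215 − 9220)/avg = -2005/8217.5 = -0.243991…
%ΔP_{tennis rackets} = (93.5 − 82.9)/avg = 10.6/88.2 = 0.120181…
E_cross = (-2005/8217.5) / (10.6/88.2) = -2.0301…
E_cross < 0 ⇒ the goods are complements.

-2.03; complements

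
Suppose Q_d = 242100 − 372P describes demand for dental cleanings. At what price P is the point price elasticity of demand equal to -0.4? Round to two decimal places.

185.94

Ed = −372P/(242100 − 372P). Set this equal to -0.4:
372P = 0.4·(242100 − 372P) ⇒ 372P(1 + 0.4) = 0.4·242100
P = 0.4·242100 / (372·1.4) = 185.9447…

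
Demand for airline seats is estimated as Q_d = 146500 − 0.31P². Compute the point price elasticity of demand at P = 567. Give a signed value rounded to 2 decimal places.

dQ_d/dP = −2·0.31·P = -351.54. At P = 567, Q_d = 46838.41.
Ed = (dQ_d/dP)·(P/Q_d) = (-351.54) × (567/46838.41) = -4.2555…

-4.26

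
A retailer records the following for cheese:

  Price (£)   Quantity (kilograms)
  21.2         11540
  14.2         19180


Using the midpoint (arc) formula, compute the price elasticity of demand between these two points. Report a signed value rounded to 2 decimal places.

%ΔQ = (19180 − 11540) / [(11540 + 19180)/2] = 7640/15360 = 0.497395…
%ΔP = (14.2 − 21.2) / [(21.2 + 14.2)/2] = -7/17.7 = -0.395480…
Arc Ed = %ΔQ / %ΔP = (7640/15360) / (-7/17.7) = -1.2577…

-1.26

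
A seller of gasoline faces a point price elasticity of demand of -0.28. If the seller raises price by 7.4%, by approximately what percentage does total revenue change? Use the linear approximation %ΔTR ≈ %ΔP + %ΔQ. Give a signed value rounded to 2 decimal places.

+5.33%

%ΔQ ≈ Ed × %ΔP = (-0.28) × (+7.4%) = -2.0720%
%ΔTR ≈ %ΔP + %ΔQ = (+7.4%) + (-2.0720%) = +5.3280%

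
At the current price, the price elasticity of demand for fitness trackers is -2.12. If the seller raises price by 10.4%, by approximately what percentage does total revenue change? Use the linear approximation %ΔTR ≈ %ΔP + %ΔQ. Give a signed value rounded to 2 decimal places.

-11.65%

%ΔQ ≈ Ed × %ΔP = (-2.12) × (+10.4%) = -22.0480%
%ΔTR ≈ %ΔP + %ΔQ = (+10.4%) + (-22.0480%) = -11.6480%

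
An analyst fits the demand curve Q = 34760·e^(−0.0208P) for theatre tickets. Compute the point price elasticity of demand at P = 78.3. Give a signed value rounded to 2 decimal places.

-1.63

dQ/dP = −0.0208·Q = -141.851. At P = 78.3, Q = 6819.78.
Ed = (dQ/dP)·(P/Q) = (-141.851) × (78.3/6819.78) = -1.6286…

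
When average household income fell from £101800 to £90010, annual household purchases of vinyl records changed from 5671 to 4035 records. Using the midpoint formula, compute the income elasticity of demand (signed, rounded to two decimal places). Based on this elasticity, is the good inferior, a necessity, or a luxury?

2.74; luxury

%ΔQ = (4035 − 5671)/[( 5671 + 4035)/2] = -1636/4853 = -0.337111…
%ΔIncome = (90010 − 101800)/[( 101800 + 90010)/2] = -11790/95905 = -0.122934…
E_income = (-1636/4853) / (-11790/95905) = 2.7422…
E_income > 1 ⇒ normal good, luxury.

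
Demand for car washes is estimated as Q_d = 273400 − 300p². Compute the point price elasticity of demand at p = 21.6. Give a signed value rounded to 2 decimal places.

-2.10

dQ_d/dp = −2·300·p = -12960. At p = 21.6, Q_d = 133432.
Ed = (dQ_d/dp)·(p/Q_d) = (-12960) × (21.6/133432) = -2.0979…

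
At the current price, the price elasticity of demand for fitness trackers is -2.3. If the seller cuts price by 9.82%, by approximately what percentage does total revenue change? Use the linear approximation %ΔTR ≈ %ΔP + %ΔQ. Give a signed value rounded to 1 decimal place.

+12.8%

%ΔQ ≈ Ed × %ΔP = (-2.3) × (-9.82%) = +22.5860%
%ΔTR ≈ %ΔP + %ΔQ = (-9.82%) + (+22.5860%) = +12.7660%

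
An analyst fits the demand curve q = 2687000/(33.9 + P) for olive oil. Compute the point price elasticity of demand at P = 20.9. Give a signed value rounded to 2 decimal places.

dq/dP = −2687000/(33.9 + P)² = -894.76. At P = 20.9, q = 49032.8.
Ed = (dq/dP)·(P/q) = (-894.76) × (20.9/49032.8) = -0.3813…

-0.38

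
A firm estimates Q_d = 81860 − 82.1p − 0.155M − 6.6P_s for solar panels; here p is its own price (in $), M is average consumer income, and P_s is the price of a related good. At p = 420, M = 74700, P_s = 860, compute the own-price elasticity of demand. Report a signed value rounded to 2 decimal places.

At the given values, Q_d = 81860 − 82.1(420) − 0.155(74700) − 6.6(860) = 30123.5.
∂Q_d/∂p = −82.1.
E = (-82.1) × (420/30123.5) = -1.1446…

-1.14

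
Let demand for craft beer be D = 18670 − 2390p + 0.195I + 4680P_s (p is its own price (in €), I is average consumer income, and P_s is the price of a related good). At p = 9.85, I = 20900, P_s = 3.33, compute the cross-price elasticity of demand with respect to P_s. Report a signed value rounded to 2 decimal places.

1.05

At the given values, D = 18670 − 2390(9.85) + 0.195(20900) + 4680(3.33) = 14788.4.
∂D/∂P_s = 4680.
E = (4680) × (3.33/14788.4) = 1.0538…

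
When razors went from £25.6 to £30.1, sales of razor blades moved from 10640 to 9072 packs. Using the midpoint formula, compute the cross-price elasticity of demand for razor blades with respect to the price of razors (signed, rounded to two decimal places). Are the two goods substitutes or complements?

%ΔQ_{razor blades} = (9072 − 10640)/avg = -1568/9856 = -0.159090…
%ΔP_{razors} = (30.1 − 25.6)/avg = 4.5/27.85 = 0.161579…
E_cross = (-1568/9856) / (4.5/27.85) = -0.9845…
E_cross < 0 ⇒ the goods are complements.

-0.98; complements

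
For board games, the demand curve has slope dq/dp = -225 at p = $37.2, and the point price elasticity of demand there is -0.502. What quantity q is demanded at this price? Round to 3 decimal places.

16673.307

Ed = (dq/dp)·(p/q) ⇒ q = (dq/dp)·p/Ed = (-225)·37.2/(-0.502) = 16673.30677…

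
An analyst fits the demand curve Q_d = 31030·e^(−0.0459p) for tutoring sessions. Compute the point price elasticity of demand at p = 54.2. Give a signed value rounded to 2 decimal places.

dQ_d/dp = −0.0459·Q_d = -118.349. At p = 54.2, Q_d = 2578.41.
Ed = (dQ_d/dp)·(p/Q_d) = (-118.349) × (54.2/2578.41) = -2.4877…

-2.49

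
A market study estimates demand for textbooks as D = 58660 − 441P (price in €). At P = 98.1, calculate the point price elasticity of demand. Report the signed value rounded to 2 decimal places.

-2.81

dD/dP = −441. At P = 98.1, D = 58660 − 441(98.1) = 15397.9.
Ed = (dD/dP)·(P/D) = −441 × (98.1/15397.9) = -2.8096…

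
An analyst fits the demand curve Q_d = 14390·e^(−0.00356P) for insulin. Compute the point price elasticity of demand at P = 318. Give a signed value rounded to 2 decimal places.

-1.13

dQ_d/dP = −0.00356·Q_d = -16.5141. At P = 318, Q_d = 4638.79.
Ed = (dQ_d/dP)·(P/Q_d) = (-16.5141) × (318/4638.79) = -1.1320…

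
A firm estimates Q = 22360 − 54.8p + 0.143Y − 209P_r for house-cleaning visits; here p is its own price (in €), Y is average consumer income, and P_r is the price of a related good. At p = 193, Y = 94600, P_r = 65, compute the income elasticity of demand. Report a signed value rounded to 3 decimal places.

At the given values, Q = 22360 − 54.8(193) + 0.143(94600) − 209(65) = 11726.4.
∂Q/∂Y = 0.143.
E = (0.143) × (94600/11726.4) = 1.15361…

1.154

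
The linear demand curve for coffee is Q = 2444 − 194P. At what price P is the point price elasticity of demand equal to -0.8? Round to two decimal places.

Ed = −194P/(2444 − 194P). Set this equal to -0.8:
194P = 0.8·(2444 − 194P) ⇒ 194P(1 + 0.8) = 0.8·2444
P = 0.8·2444 / (194·1.8) = 5.5990…

5.60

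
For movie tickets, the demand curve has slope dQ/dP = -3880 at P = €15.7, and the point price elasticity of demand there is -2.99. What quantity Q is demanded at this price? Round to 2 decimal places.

20373.24

Ed = (dQ/dP)·(P/Q) ⇒ Q = (dQ/dP)·P/Ed = (-3880)·15.7/(-2.99) = 20373.2441…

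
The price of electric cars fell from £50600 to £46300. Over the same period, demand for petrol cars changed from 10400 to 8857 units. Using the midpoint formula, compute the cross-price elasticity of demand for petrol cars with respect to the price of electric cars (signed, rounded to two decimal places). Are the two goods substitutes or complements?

%ΔQ_{petrol cars} = (8857 − 10400)/avg = -1543/9628.5 = -0.160253…
%ΔP_{electric cars} = (46300 − 50600)/avg = -4300/48450 = -0.088751…
E_cross = (-1543/9628.5) / (-4300/48450) = 1.8056…
E_cross > 0 ⇒ the goods are substitutes.

1.81; substitutes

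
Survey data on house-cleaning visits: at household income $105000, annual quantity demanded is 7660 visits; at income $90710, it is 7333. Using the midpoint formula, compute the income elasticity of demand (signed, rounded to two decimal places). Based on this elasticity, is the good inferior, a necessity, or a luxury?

%ΔQ = (7333 − 7660)/[( 7660 + 7333)/2] = -327/7496.5 = -0.043620…
%ΔIncome = (90710 − 105000)/[( 105000 + 90710)/2] = -14290/97855 = -0.146032…
E_income = (-327/7496.5) / (-14290/97855) = 0.2987…
0 < E_income < 1 ⇒ normal good, necessity.

0.30; necessity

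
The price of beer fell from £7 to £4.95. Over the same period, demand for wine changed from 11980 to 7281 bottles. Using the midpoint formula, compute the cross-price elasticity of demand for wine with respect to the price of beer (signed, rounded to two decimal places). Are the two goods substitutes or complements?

1.42; substitutes

%ΔQ_{wine} = (7281 − 11980)/avg = -4699/9630.5 = -0.487928…
%ΔP_{beer} = (4.95 − 7)/avg = -2.05/5.975 = -0.343096…
E_cross = (-4699/9630.5) / (-2.05/5.975) = 1.4221…
E_cross > 0 ⇒ the goods are substitutes.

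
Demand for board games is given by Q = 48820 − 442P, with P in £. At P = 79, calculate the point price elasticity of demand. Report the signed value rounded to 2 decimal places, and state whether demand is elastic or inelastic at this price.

dQ/dP = −442. At P = 79, Q = 48820 − 442(79) = 13902.
Ed = (dQ/dP)·(P/Q) = −442 × (79/13902) = -2.5117…
|Ed| = 2.51 > 1, so demand is elastic.

-2.51; elastic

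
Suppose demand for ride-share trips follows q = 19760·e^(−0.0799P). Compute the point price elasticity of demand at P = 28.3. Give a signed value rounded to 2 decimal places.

-2.26

dq/dP = −0.0799·q = -164.558. At P = 28.3, q = 2059.55.
Ed = (dq/dP)·(P/q) = (-164.558) × (28.3/2059.55) = -2.2611…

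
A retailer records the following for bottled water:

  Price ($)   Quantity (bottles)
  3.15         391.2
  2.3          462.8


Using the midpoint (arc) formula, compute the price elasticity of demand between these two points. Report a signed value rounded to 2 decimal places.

-0.54

%ΔQ = (462.8 − 391.2) / [(391.2 + 462.8)/2] = 71.6/427 = 0.167681…
%ΔP = (2.3 − 3.15) / [(3.15 + 2.3)/2] = -0.85/2.725 = -0.311926…
Arc Ed = %ΔQ / %ΔP = (71.6/427) / (-0.85/2.725) = -0.5375…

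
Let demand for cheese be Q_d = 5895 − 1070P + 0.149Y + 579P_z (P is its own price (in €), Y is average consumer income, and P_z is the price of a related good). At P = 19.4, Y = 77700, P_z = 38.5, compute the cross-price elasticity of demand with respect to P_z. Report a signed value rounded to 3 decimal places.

At the given values, Q_d = 5895 − 1070(19.4) + 0.149(77700) + 579(38.5) = 19005.8.
∂Q_d/∂P_z = 579.
E = (579) × (38.5/19005.8) = 1.17287…

1.173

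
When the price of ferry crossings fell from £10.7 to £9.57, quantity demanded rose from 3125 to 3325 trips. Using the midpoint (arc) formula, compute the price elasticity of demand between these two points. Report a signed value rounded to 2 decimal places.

%ΔQ = (3325 − 3125) / [(3125 + 3325)/2] = 200/3225 = 0.062015…
%ΔP = (9.57 − 10.7) / [(10.7 + 9.57)/2] = -1.13/10.135 = -0.111494…
Arc Ed = %ΔQ / %ΔP = (200/3225) / (-1.13/10.135) = -0.5562…

-0.56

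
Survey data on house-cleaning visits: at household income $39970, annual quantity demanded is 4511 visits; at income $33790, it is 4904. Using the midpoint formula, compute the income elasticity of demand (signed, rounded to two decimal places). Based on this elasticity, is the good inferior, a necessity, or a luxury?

%ΔQ = (4904 − 4511)/[( 4511 + 4904)/2] = 393/4707.5 = 0.083483…
%ΔIncome = (33790 − 39970)/[( 39970 + 33790)/2] = -6180/36880 = -0.167570…
E_income = (393/4707.5) / (-6180/36880) = -0.4982…
E_income < 0 ⇒ inferior good.

-0.50; inferior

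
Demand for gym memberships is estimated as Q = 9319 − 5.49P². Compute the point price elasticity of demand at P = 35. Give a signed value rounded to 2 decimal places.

-5.19

dQ/dP = −2·5.49·P = -384.3. At P = 35, Q = 2593.75.
Ed = (dQ/dP)·(P/Q) = (-384.3) × (35/2593.75) = -5.1857…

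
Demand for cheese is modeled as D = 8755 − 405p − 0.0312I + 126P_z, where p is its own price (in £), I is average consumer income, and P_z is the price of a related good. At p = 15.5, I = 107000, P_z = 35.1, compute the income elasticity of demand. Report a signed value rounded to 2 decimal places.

At the given values, D = 8755 − 405(15.5) − 0.0312(107000) + 126(35.1) = 3561.7.
∂D/∂I = -0.0312.
E = (-0.0312) × (107000/3561.7) = -0.9373…

-0.94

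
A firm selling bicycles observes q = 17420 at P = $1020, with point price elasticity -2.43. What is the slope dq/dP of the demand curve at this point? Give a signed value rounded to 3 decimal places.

Ed = (dq/dP)·(P/q) ⇒ dq/dP = Ed·q/P = (-2.43)·17420/1020 = -41.50058…

-41.501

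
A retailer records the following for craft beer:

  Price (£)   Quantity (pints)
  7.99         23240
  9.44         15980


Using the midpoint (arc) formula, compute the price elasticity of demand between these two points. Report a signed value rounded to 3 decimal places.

-2.225

%ΔQ = (15980 − 23240) / [(23240 + 15980)/2] = -7260/19610 = -0.370219…
%ΔP = (9.44 − 7.99) / [(7.99 + 9.44)/2] = 1.45/8.715 = 0.166379…
Arc Ed = %ΔQ / %ΔP = (-7260/19610) / (1.45/8.715) = -2.22514…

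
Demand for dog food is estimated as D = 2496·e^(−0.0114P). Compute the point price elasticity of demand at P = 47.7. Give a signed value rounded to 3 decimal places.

-0.544

dD/dP = −0.0114·D = -16.5192. At P = 47.7, D = 1449.05.
Ed = (dD/dP)·(P/D) = (-16.5192) × (47.7/1449.05) = -0.54378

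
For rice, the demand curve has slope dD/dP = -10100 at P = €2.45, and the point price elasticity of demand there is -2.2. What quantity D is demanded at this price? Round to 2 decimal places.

Ed = (dD/dP)·(P/D) ⇒ D = (dD/dP)·P/Ed = (-10100)·2.45/(-2.2) = 11247.7272…

11247.73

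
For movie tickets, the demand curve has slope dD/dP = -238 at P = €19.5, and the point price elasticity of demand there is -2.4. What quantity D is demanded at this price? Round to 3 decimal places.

Ed = (dD/dP)·(P/D) ⇒ D = (dD/dP)·P/Ed = (-238)·19.5/(-2.4) = 1933.75

1933.750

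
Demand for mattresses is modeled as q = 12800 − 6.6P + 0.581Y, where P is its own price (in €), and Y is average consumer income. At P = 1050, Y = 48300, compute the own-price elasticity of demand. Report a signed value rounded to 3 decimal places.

-0.204

At the given values, q = 12800 − 6.6(1050) + 0.581(48300) = 33932.3.
∂q/∂P = −6.6.
E = (-6.6) × (1050/33932.3) = -0.20423…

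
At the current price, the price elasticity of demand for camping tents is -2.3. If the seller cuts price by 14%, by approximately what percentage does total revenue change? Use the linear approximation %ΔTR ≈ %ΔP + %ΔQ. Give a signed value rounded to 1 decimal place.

+18.2%

%ΔQ ≈ Ed × %ΔP = (-2.3) × (-14%) = +32.2000%
%ΔTR ≈ %ΔP + %ΔQ = (-14%) + (+32.2000%) = +18.2000%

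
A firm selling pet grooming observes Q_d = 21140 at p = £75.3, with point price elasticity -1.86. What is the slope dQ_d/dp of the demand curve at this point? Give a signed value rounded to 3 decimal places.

-522.183

Ed = (dQ_d/dp)·(p/Q_d) ⇒ dQ_d/dp = Ed·Q_d/p = (-1.86)·21140/75.3 = -522.18326…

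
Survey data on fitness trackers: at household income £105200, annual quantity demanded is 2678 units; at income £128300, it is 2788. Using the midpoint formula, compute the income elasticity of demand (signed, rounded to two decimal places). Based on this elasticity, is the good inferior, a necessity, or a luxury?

0.20; necessity

%ΔQ = (2788 − 2678)/[( 2678 + 2788)/2] = 110/2733 = 0.040248…
%ΔIncome = (128300 − 105200)/[( 105200 + 128300)/2] = 23100/116750 = 0.197858…
E_income = (110/2733) / (23100/116750) = 0.2034…
0 < E_income < 1 ⇒ normal good, necessity.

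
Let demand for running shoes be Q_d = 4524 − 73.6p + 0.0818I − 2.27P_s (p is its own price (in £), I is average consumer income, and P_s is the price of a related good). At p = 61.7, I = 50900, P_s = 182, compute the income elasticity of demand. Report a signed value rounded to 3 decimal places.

1.115

At the given values, Q_d = 4524 − 73.6(61.7) + 0.0818(50900) − 2.27(182) = 3733.36.
∂Q_d/∂I = 0.0818.
E = (0.0818) × (50900/3733.36) = 1.11524…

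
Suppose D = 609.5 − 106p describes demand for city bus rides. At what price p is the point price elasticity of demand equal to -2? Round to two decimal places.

Ed = −106p/(609.5 − 106p). Set this equal to -2:
106p = 2·(609.5 − 106p) ⇒ 106p(1 + 2) = 2·609.5
p = 2·609.5 / (106·3) = 3.8333…

3.83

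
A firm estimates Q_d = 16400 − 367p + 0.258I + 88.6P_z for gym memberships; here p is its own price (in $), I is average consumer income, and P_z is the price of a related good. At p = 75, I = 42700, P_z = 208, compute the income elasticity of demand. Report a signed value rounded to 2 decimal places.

At the given values, Q_d = 16400 − 367(75) + 0.258(42700) + 88.6(208) = 18320.4.
∂Q_d/∂I = 0.258.
E = (0.258) × (42700/18320.4) = 0.6013…

0.60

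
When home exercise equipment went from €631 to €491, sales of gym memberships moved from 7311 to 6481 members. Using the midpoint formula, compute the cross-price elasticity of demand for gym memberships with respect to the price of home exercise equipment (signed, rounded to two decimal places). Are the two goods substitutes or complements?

%ΔQ_{gym memberships} = (6481 − 7311)/avg = -830/6896 = -0.120359…
%ΔP_{home exercise equipment} = (491 − 631)/avg = -140/561 = -0.249554…
E_cross = (-830/6896) / (-140/561) = 0.4822…
E_cross > 0 ⇒ the goods are substitutes.

0.48; substitutes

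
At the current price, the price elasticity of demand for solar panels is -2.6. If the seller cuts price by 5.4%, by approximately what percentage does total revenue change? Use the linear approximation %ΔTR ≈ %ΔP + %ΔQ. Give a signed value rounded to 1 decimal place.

+8.6%

%ΔQ ≈ Ed × %ΔP = (-2.6) × (-5.4%) = +14.0400%
%ΔTR ≈ %ΔP + %ΔQ = (-5.4%) + (+14.0400%) = +8.6400%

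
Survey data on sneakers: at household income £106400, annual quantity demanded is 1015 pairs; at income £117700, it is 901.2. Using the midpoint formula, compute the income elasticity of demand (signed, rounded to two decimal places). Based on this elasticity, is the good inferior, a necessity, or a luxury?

-1.18; inferior

%ΔQ = (901.2 − 1015)/[( 1015 + 901.2)/2] = -113.8/958.1 = -0.118776…
%ΔIncome = (117700 − 106400)/[( 106400 + 117700)/2] = 11300/112050 = 0.100847…
E_income = (-113.8/958.1) / (11300/112050) = -1.1777…
E_income < 0 ⇒ inferior good.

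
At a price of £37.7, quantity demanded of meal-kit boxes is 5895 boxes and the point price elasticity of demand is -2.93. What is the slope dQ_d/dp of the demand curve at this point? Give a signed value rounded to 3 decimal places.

Ed = (dQ_d/dp)·(p/Q_d) ⇒ dQ_d/dp = Ed·Q_d/p = (-2.93)·5895/37.7 = -458.15251…

-458.153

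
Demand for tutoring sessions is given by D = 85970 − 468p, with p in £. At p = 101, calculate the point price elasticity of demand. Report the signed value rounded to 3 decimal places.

-1.221

dD/dp = −468. At p = 101, D = 85970 − 468(101) = 38702.
Ed = (dD/dp)·(p/D) = −468 × (101/38702) = -1.22133…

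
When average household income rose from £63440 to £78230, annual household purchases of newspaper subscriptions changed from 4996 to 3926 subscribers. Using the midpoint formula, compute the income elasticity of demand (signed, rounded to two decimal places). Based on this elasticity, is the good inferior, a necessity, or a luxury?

%ΔQ = (3926 − 4996)/[( 4996 + 3926)/2] = -1070/4461 = -0.239856…
%ΔIncome = (78230 − 63440)/[( 63440 + 78230)/2] = 14790/70835 = 0.208795…
E_income = (-1070/4461) / (14790/70835) = -1.1487…
E_income < 0 ⇒ inferior good.

-1.15; inferior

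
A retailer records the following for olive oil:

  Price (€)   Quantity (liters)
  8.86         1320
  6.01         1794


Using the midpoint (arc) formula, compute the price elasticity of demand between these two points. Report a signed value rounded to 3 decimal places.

%ΔQ = (1794 − 1320) / [(1320 + 1794)/2] = 474/1557 = 0.304431…
%ΔP = (6.01 − 8.86) / [(8.86 + 6.01)/2] = -2.85/7.435 = -0.383322…
Arc Ed = %ΔQ / %ΔP = (474/1557) / (-2.85/7.435) = -0.79419…

-0.794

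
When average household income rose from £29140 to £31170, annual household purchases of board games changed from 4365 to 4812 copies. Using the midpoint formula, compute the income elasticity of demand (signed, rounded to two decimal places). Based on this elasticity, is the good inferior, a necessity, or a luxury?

%ΔQ = (4812 − 4365)/[( 4365 + 4812)/2] = 447/4588.5 = 0.097417…
%ΔIncome = (31170 − 29140)/[( 29140 + 31170)/2] = 2030/30155 = 0.067318…
E_income = (447/4588.5) / (2030/30155) = 1.4471…
E_income > 1 ⇒ normal good, luxury.

1.45; luxury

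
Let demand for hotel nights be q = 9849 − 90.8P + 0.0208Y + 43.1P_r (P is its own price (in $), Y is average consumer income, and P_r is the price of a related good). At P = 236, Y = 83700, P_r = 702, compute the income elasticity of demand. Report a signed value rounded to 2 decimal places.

0.09

At the given values, q = 9849 − 90.8(236) + 0.0208(83700) + 43.1(702) = 20417.36.
∂q/∂Y = 0.0208.
E = (0.0208) × (83700/20417.36) = 0.0852…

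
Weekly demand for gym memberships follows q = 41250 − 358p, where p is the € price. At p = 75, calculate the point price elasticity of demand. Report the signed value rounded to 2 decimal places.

-1.86

dq/dp = −358. At p = 75, q = 41250 − 358(75) = 14400.
Ed = (dq/dp)·(p/q) = −358 × (75/14400) = -1.8645…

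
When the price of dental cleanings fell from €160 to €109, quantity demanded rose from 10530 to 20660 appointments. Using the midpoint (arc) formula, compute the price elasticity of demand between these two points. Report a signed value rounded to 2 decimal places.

-1.71

%ΔQ = (20660 − 10530) / [(10530 + 20660)/2] = 10130/15595 = 0.649567…
%ΔP = (109 − 160) / [(160 + 109)/2] = -51/134.5 = -0.379182…
Arc Ed = %ΔQ / %ΔP = (10130/15595) / (-51/134.5) = -1.7130…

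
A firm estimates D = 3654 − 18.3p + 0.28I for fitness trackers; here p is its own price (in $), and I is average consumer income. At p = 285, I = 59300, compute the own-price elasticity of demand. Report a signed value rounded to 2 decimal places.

At the given values, D = 3654 − 18.3(285) + 0.28(59300) = 15042.5.
∂D/∂p = −18.3.
E = (-18.3) × (285/15042.5) = -0.3467…

-0.35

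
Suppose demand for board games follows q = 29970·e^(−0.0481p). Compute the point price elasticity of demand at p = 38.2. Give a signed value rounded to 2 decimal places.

-1.84

dq/dp = −0.0481·q = -229.536. At p = 38.2, q = 4772.05.
Ed = (dq/dp)·(p/q) = (-229.536) × (38.2/4772.05) = -1.8374…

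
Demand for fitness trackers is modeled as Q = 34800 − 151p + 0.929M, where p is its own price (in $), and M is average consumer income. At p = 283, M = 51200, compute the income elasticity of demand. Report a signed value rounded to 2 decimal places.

At the given values, Q = 34800 − 151(283) + 0.929(51200) = 39631.8.
∂Q/∂M = 0.929.
E = (0.929) × (51200/39631.8) = 1.2001…

1.20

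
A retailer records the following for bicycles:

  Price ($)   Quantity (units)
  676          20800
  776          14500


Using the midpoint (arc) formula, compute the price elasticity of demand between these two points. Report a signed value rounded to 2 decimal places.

-2.59

%ΔQ = (14500 − 20800) / [(20800 + 14500)/2] = -6300/17650 = -0.356940…
%ΔP = (776 − 676) / [(676 + 776)/2] = 100/726 = 0.137741…
Arc Ed = %ΔQ / %ΔP = (-6300/17650) / (100/726) = -2.5913…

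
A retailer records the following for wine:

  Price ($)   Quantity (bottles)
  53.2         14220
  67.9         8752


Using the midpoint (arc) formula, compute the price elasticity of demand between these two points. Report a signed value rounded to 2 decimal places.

%ΔQ = (8752 − 14220) / [(14220 + 8752)/2] = -5468/11486 = -0.476057…
%ΔP = (67.9 − 53.2) / [(53.2 + 67.9)/2] = 14.7/60.55 = 0.242774…
Arc Ed = %ΔQ / %ΔP = (-5468/11486) / (14.7/60.55) = -1.9609…

-1.96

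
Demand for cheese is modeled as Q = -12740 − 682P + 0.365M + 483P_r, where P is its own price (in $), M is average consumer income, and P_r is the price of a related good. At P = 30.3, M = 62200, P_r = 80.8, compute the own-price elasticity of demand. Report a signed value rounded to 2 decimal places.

At the given values, Q = -12740 − 682(30.3) + 0.365(62200) + 483(80.8) = 28324.8.
∂Q/∂P = −682.
E = (-682) × (30.3/28324.8) = -0.7295…

-0.73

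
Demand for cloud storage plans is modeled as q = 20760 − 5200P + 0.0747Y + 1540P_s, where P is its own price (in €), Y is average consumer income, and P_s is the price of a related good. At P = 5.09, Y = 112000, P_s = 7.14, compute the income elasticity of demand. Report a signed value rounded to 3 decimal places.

At the given values, q = 20760 − 5200(5.09) + 0.0747(112000) + 1540(7.14) = 13654.
∂q/∂Y = 0.0747.
E = (0.0747) × (112000/13654) = 0.61274…

0.613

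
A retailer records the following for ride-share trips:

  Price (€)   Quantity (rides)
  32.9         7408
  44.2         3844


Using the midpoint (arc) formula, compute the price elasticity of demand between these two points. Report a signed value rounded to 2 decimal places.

-2.16

%ΔQ = (3844 − 7408) / [(7408 + 3844)/2] = -3564/5626 = -0.633487…
%ΔP = (44.2 − 32.9) / [(32.9 + 44.2)/2] = 11.3/38.55 = 0.293125…
Arc Ed = %ΔQ / %ΔP = (-3564/5626) / (11.3/38.55) = -2.1611…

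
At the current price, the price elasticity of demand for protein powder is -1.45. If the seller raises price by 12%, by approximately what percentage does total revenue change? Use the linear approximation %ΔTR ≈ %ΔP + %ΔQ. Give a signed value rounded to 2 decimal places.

%ΔQ ≈ Ed × %ΔP = (-1.45) × (+12%) = -17.4000%
%ΔTR ≈ %ΔP + %ΔQ = (+12%) + (-17.4000%) = -5.4000%

-5.40%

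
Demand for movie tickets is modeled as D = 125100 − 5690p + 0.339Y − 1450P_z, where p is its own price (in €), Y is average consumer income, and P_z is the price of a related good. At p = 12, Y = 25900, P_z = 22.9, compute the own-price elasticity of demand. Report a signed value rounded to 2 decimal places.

-2.11

At the given values, D = 125100 − 5690(12) + 0.339(25900) − 1450(22.9) = 32395.1.
∂D/∂p = −5690.
E = (-5690) × (12/32395.1) = -2.1077…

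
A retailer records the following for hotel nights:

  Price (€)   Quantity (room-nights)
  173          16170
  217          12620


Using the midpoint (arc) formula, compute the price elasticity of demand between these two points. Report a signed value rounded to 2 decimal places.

-1.09

%ΔQ = (12620 − 16170) / [(16170 + 12620)/2] = -3550/14395 = -0.246613…
%ΔP = (217 − 173) / [(173 + 217)/2] = 44/195 = 0.225641…
Arc Ed = %ΔQ / %ΔP = (-3550/14395) / (44/195) = -1.0929…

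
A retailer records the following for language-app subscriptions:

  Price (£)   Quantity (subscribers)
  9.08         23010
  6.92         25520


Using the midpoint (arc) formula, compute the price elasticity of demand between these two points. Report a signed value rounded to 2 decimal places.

-0.38

%ΔQ = (25520 − 23010) / [(23010 + 25520)/2] = 2510/24265 = 0.103441…
%ΔP = (6.92 − 9.08) / [(9.08 + 6.92)/2] = -2.16/8 = -0.27
Arc Ed = %ΔQ / %ΔP = (2510/24265) / (-2.16/8) = -0.3831…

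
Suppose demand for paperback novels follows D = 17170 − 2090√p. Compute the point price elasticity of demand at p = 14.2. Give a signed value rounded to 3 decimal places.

dD/dp = −2090/(2√p) = -277.314. At p = 14.2, D = 9294.28.
Ed = (dD/dp)·(p/D) = (-277.314) × (14.2/9294.28) = -0.42368…

-0.424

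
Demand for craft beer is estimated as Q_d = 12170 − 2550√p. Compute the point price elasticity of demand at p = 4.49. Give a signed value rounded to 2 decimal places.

-0.40

dQ_d/dp = −2550/(2√p) = -601.71. At p = 4.49, Q_d = 6766.65.
Ed = (dQ_d/dp)·(p/Q_d) = (-601.71) × (4.49/6766.65) = -0.3992…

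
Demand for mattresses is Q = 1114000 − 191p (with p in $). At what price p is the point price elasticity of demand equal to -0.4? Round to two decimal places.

Ed = −191p/(1114000 − 191p). Set this equal to -0.4:
191p = 0.4·(1114000 − 191p) ⇒ 191p(1 + 0.4) = 0.4·1114000
p = 0.4·1114000 / (191·1.4) = 1666.4173…

1666.42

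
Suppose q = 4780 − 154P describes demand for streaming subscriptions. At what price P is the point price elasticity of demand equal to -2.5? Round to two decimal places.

Ed = −154P/(4780 − 154P). Set this equal to -2.5:
154P = 2.5·(4780 − 154P) ⇒ 154P(1 + 2.5) = 2.5·4780
P = 2.5·4780 / (154·3.5) = 22.1706…

22.17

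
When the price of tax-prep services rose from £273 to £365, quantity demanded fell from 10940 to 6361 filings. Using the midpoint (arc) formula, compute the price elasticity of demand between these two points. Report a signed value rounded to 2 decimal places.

-1.84

%ΔQ = (6361 − 10940) / [(10940 + 6361)/2] = -4579/8650.5 = -0.529333…
%ΔP = (365 − 273) / [(273 + 365)/2] = 92/319 = 0.288401…
Arc Ed = %ΔQ / %ΔP = (-4579/8650.5) / (92/319) = -1.8354…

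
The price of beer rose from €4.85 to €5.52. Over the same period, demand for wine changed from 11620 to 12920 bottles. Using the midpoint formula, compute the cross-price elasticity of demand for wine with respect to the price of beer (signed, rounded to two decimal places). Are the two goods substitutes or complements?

0.82; substitutes

%ΔQ_{wine} = (12920 − 11620)/avg = 1300/12270 = 0.105949…
%ΔP_{beer} = (5.52 − 4.85)/avg = 0.67/5.185 = 0.129218…
E_cross = (1300/12270) / (0.67/5.185) = 0.8199…
E_cross > 0 ⇒ the goods are substitutes.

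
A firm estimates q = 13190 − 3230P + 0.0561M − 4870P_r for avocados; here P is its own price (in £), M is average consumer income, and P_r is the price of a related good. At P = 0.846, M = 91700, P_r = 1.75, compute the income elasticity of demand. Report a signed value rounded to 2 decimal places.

0.73

At the given values, q = 13190 − 3230(0.846) + 0.0561(91700) − 4870(1.75) = 7079.29.
∂q/∂M = 0.0561.
E = (0.0561) × (91700/7079.29) = 0.7266…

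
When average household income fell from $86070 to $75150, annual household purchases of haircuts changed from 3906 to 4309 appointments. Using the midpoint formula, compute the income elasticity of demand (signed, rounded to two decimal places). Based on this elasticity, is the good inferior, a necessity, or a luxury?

-0.72; inferior

%ΔQ = (4309 − 3906)/[( 3906 + 4309)/2] = 403/4107.5 = 0.098113…
%ΔIncome = (75150 − 86070)/[( 86070 + 75150)/2] = -10920/80610 = -0.135467…
E_income = (403/4107.5) / (-10920/80610) = -0.7242…
E_income < 0 ⇒ inferior good.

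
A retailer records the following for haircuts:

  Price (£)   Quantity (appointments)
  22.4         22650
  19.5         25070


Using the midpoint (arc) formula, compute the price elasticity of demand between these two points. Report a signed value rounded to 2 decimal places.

-0.73

%ΔQ = (25070 − 22650) / [(22650 + 25070)/2] = 2420/23860 = 0.101424…
%ΔP = (19.5 − 22.4) / [(22.4 + 19.5)/2] = -2.9/20.95 = -0.138424…
Arc Ed = %ΔQ / %ΔP = (2420/23860) / (-2.9/20.95) = -0.7327…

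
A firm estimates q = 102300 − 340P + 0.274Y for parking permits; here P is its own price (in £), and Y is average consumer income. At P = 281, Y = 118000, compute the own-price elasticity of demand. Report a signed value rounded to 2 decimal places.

At the given values, q = 102300 − 340(281) + 0.274(118000) = 39092.
∂q/∂P = −340.
E = (-340) × (281/39092) = -2.4439…

-2.44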